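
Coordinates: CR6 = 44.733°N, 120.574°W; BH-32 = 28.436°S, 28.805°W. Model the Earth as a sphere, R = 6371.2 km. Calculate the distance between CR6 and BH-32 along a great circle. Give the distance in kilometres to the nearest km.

12316 km

Δφ = -73.1690°,  Δλ = 91.7690°
a = sin²(Δφ/2) + cos φ₁ cos φ₂ sin²(Δλ/2) = 0.677210
c = 2·arcsin(√a) = 1.933089 rad = 110.7578°
d = R·c = 6371.2 × 1.933089 = 12316.1 km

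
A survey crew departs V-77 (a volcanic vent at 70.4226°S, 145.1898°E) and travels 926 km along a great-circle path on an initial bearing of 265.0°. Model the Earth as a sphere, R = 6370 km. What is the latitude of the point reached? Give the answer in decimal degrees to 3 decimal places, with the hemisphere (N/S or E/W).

69.469°S

δ = d/R = 926/6370 = 0.145369 rad
φ₂ = arcsin(sin φ₁ cos δ + cos φ₁ sin δ cos θ)
   = arcsin(-0.94219·0.98945 + 0.33508·0.14486·-0.08716) = -69.46898°
λ₂ = λ₁ + atan2(sin θ sin δ cos φ₁, cos δ − sin φ₁ sin φ₂) = 120.89299°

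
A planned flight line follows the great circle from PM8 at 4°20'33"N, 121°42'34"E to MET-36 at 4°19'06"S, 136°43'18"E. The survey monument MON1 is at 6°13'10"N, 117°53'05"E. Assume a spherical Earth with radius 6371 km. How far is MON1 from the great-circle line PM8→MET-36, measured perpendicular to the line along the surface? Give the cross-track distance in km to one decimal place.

PM8: φ = +4.34250°, λ = +121.70944°
MET-36: φ = -4.31833°, λ = +136.72167°
MON1: φ = +6.21944°, λ = +117.88472°
δ₁₃ = central angle PM8→MON1 = 0.074102 rad  (haversine)
θ₁₃ = bearing PM8→MON1 = 296.402°,  θ₁₂ = bearing PM8→MET-36 = 119.814°
dₓₜ = R·arcsin(sin δ₁₃ · sin(θ₁₃ − θ₁₂)) = 6371·arcsin(0.07403·sin(176.588°)) = 28.071 km
|dₓₜ| = 28.071 km

28.1 km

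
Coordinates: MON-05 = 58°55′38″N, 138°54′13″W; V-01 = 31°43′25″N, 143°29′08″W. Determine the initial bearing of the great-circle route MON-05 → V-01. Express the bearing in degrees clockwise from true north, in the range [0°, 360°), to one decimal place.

MON-05: φ = +58.92722°, λ = -138.90361°
V-01: φ = +31.72361°, λ = -143.48556°
Δλ = -4.5819°
y = sin Δλ · cos φ₂ = -0.067950
x = cos φ₁ sin φ₂ − sin φ₁ cos φ₂ cos Δλ = -0.454826
θ = atan2(y, x) = -171.5030° → 188.4970° (mod 360°)

188.5°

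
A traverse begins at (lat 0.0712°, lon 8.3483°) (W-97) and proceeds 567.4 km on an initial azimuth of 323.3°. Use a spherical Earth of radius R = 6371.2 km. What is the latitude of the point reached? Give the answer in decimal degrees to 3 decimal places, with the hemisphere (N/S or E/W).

δ = d/R = 567.4/6371.2 = 0.089057 rad
φ₂ = arcsin(sin φ₁ cos δ + cos φ₁ sin δ cos θ)
   = arcsin(0.00124·0.99604 + 1.00000·0.08894·0.80178) = 4.16030°
λ₂ = λ₁ + atan2(sin θ sin δ cos φ₁, cos δ − sin φ₁ sin φ₂) = 5.29340°

4.160°N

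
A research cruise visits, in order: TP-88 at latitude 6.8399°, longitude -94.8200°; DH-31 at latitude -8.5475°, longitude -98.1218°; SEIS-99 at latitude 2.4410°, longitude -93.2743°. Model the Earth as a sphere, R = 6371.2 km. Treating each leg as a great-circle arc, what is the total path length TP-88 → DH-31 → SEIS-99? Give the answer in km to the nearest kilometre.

3085 km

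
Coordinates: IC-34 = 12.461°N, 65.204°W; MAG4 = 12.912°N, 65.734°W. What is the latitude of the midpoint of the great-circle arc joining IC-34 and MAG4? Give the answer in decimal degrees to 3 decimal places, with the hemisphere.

12.687°N

Bx = cos φ₂ cos Δλ = 0.974673,  By = cos φ₂ sin Δλ = -0.009016
φₘ = atan2(sin φ₁ + sin φ₂, √((cos φ₁ + Bx)² + By²)) = 12.68663°
λₘ = λ₁ + atan2(By, cos φ₁ + Bx) = -65.46877°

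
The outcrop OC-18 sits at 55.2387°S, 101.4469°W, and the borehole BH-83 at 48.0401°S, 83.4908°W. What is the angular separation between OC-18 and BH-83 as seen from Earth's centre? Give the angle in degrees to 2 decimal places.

Δφ = 7.1986°,  Δλ = 17.9561°
a = sin²(Δφ/2) + cos φ₁ cos φ₂ sin²(Δλ/2) = 0.013225
c = 2·arcsin(√a) = 0.230510 rad = 13.2073°

13.21°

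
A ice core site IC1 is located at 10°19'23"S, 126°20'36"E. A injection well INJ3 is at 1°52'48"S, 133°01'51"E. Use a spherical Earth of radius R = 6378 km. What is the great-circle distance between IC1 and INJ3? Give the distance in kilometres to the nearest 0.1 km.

IC1: φ = -10.32306°, λ = +126.34333°
INJ3: φ = -1.88000°, λ = +133.03083°
Δφ = 8.4431°,  Δλ = 6.6875°
a = sin²(Δφ/2) + cos φ₁ cos φ₂ sin²(Δλ/2) = 0.008764
c = 2·arcsin(√a) = 0.187507 rad = 10.7433°
d = R·c = 6378 × 0.187507 = 1195.9 km

1195.9 km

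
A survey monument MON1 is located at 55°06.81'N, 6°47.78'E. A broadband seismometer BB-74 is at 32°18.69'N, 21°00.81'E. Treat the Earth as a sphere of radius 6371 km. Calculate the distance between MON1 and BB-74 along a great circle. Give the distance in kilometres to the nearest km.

2769 km

MON1: φ = +55.11350°, λ = +6.79633°
BB-74: φ = +32.31150°, λ = +21.01350°
Δφ = -22.8020°,  Δλ = 14.2172°
a = sin²(Δφ/2) + cos φ₁ cos φ₂ sin²(Δλ/2) = 0.046478
c = 2·arcsin(√a) = 0.434586 rad = 24.9000°
d = R·c = 6371 × 0.434586 = 2768.7 km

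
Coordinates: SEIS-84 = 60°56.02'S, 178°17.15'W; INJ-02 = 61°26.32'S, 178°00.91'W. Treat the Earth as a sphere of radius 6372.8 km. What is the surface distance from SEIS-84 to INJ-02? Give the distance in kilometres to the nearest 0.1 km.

SEIS-84: φ = -60.93367°, λ = -178.28583°
INJ-02: φ = -61.43867°, λ = -178.01517°
Δφ = -0.5050°,  Δλ = 0.2707°
a = sin²(Δφ/2) + cos φ₁ cos φ₂ sin²(Δλ/2) = 0.000021
c = 2·arcsin(√a) = 0.009103 rad = 0.5216°
d = R·c = 6372.8 × 0.009103 = 58.0 km

58.0 km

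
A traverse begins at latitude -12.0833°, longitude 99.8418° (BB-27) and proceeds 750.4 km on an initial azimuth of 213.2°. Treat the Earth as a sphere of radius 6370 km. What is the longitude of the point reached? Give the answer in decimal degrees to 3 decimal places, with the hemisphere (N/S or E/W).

δ = d/R = 750.4/6370 = 0.117802 rad
φ₂ = arcsin(sin φ₁ cos δ + cos φ₁ sin δ cos θ)
   = arcsin(-0.20933·0.99307 + 0.97784·0.11753·-0.83676) = -17.70094°
λ₂ = λ₁ + atan2(sin θ sin δ cos φ₁, cos δ − sin φ₁ sin φ₂) = 95.96833°

95.968°E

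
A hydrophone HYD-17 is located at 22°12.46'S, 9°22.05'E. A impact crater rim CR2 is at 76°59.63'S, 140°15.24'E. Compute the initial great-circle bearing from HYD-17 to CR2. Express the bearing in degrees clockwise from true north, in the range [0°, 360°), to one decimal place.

HYD-17: φ = -22.20767°, λ = +9.36750°
CR2: φ = -76.99383°, λ = +140.25400°
Δλ = 130.8865°
y = sin Δλ · cos φ₂ = 0.170144
x = cos φ₁ sin φ₂ − sin φ₁ cos φ₂ cos Δλ = -0.957748
θ = atan2(y, x) = 169.9265° → 169.9265° (mod 360°)

169.9°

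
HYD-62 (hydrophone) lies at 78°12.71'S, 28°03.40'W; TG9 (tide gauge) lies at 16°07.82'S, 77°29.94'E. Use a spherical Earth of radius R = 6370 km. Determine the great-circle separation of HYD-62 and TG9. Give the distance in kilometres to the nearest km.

HYD-62: φ = -78.21183°, λ = -28.05667°
TG9: φ = -16.13033°, λ = +77.49900°
Δφ = 62.0815°,  Δλ = 105.5557°
a = sin²(Δφ/2) + cos φ₁ cos φ₂ sin²(Δλ/2) = 0.390333
c = 2·arcsin(√a) = 1.349664 rad = 77.3301°
d = R·c = 6370 × 1.349664 = 8597.4 km

8597 km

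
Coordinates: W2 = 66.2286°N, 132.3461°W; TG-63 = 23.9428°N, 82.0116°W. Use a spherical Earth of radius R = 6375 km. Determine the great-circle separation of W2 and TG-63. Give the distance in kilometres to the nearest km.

5859 km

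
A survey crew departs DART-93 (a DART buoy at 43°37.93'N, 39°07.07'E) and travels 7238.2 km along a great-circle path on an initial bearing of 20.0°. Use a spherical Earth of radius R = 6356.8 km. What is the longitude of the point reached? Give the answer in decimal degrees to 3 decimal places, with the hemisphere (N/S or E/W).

171.726°E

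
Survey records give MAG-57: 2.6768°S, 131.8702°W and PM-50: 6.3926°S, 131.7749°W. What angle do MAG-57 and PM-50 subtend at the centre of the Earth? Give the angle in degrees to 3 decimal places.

3.717°

Δφ = -3.7158°,  Δλ = 0.0953°
a = sin²(Δφ/2) + cos φ₁ cos φ₂ sin²(Δλ/2) = 0.001052
c = 2·arcsin(√a) = 0.064874 rad = 3.7170°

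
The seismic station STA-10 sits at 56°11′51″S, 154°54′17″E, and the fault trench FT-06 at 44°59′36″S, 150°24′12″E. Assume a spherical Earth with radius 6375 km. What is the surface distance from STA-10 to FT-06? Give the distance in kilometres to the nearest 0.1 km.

STA-10: φ = -56.19750°, λ = +154.90472°
FT-06: φ = -44.99333°, λ = +150.40333°
Δφ = 11.2042°,  Δλ = -4.5014°
a = sin²(Δφ/2) + cos φ₁ cos φ₂ sin²(Δλ/2) = 0.010136
c = 2·arcsin(√a) = 0.201700 rad = 11.5565°
d = R·c = 6375 × 0.201700 = 1285.8 km

1285.8 km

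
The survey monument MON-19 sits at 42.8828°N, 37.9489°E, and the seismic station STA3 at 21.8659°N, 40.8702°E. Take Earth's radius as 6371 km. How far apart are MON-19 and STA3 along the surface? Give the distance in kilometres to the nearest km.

Δφ = -21.0169°,  Δλ = 2.9213°
a = sin²(Δφ/2) + cos φ₁ cos φ₂ sin²(Δλ/2) = 0.033705
c = 2·arcsin(√a) = 0.369270 rad = 21.1576°
d = R·c = 6371 × 0.369270 = 2352.6 km

2353 km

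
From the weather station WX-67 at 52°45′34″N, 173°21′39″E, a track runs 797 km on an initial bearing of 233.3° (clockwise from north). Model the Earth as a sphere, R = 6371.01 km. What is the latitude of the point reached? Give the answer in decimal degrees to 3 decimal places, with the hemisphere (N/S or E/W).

WX-67: φ = +52.75944°, λ = +173.36083°
δ = d/R = 797/6371.01 = 0.125098 rad
φ₂ = arcsin(sin φ₁ cos δ + cos φ₁ sin δ cos θ)
   = arcsin(0.79610·0.99219 + 0.60516·0.12477·-0.59763) = 48.13811°
λ₂ = λ₁ + atan2(sin θ sin δ cos φ₁, cos δ − sin φ₁ sin φ₂) = 164.73925°

48.138°N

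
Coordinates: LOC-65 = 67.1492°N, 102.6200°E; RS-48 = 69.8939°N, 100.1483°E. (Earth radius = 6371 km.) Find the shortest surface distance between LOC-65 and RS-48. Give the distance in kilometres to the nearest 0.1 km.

Δφ = 2.7447°,  Δλ = -2.4717°
a = sin²(Δφ/2) + cos φ₁ cos φ₂ sin²(Δλ/2) = 0.000636
c = 2·arcsin(√a) = 0.050431 rad = 2.8895°
d = R·c = 6371 × 0.050431 = 321.3 km

321.3 km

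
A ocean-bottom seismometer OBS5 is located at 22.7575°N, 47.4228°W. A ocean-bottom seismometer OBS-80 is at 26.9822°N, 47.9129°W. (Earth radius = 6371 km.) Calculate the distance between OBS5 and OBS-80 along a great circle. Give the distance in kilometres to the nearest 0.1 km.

472.4 km

Δφ = 4.2247°,  Δλ = -0.4901°
a = sin²(Δφ/2) + cos φ₁ cos φ₂ sin²(Δλ/2) = 0.001374
c = 2·arcsin(√a) = 0.074142 rad = 4.2480°
d = R·c = 6371 × 0.074142 = 472.4 km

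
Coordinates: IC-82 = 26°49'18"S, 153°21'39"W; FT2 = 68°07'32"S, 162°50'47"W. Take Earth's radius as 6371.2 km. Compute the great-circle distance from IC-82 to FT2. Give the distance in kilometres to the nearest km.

4637 km

IC-82: φ = -26.82167°, λ = -153.36083°
FT2: φ = -68.12556°, λ = -162.84639°
Δφ = -41.3039°,  Δλ = -9.4856°
a = sin²(Δφ/2) + cos φ₁ cos φ₂ sin²(Δλ/2) = 0.126663
c = 2·arcsin(√a) = 0.727750 rad = 41.6970°
d = R·c = 6371.2 × 0.727750 = 4636.6 km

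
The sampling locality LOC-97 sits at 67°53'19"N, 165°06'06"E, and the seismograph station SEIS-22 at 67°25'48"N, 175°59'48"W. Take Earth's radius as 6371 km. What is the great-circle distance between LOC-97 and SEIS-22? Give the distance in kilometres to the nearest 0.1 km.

797.4 km

LOC-97: φ = +67.88861°, λ = +165.10167°
SEIS-22: φ = +67.43000°, λ = -175.99667°
Δφ = -0.4586°,  Δλ = 18.9017°
a = sin²(Δφ/2) + cos φ₁ cos φ₂ sin²(Δλ/2) = 0.003911
c = 2·arcsin(√a) = 0.125161 rad = 7.1712°
d = R·c = 6371 × 0.125161 = 797.4 km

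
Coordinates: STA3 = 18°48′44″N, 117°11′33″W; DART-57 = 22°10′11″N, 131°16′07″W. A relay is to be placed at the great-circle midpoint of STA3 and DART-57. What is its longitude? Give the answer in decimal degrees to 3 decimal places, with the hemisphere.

STA3: φ = +18.81222°, λ = -117.19250°
DART-57: φ = +22.16972°, λ = -131.26861°
Bx = cos φ₂ cos Δλ = 0.898263,  By = cos φ₂ sin Δλ = -0.225230
φₘ = atan2(sin φ₁ + sin φ₂, √((cos φ₁ + Bx)² + By²)) = 20.63346°
λₘ = λ₁ + atan2(By, cos φ₁ + Bx) = -124.15308°

124.153°W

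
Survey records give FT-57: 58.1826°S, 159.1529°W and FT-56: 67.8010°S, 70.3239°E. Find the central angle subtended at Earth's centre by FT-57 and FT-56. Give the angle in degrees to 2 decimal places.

48.90°

Δφ = -9.6184°,  Δλ = -130.5232°
a = sin²(Δφ/2) + cos φ₁ cos φ₂ sin²(Δλ/2) = 0.171340
c = 2·arcsin(√a) = 0.853539 rad = 48.9042°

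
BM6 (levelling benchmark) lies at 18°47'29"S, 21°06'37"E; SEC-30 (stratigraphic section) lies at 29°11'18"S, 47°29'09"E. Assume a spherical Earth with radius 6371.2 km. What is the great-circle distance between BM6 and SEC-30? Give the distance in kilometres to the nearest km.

2909 km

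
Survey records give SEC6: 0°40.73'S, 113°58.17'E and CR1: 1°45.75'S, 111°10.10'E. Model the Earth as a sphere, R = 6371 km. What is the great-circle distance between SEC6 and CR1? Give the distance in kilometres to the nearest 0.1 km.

SEC6: φ = -0.67883°, λ = +113.96950°
CR1: φ = -1.76250°, λ = +111.16833°
Δφ = -1.0837°,  Δλ = -2.8012°
a = sin²(Δφ/2) + cos φ₁ cos φ₂ sin²(Δλ/2) = 0.000687
c = 2·arcsin(√a) = 0.052410 rad = 3.0028°
d = R·c = 6371 × 0.052410 = 333.9 km

333.9 km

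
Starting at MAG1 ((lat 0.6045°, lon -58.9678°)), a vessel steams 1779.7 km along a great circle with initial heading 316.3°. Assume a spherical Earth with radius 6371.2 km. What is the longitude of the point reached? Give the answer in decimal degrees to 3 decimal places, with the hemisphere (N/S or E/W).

δ = d/R = 1779.7/6371.2 = 0.279335 rad
φ₂ = arcsin(sin φ₁ cos δ + cos φ₁ sin δ cos θ)
   = arcsin(0.01055·0.96124 + 0.99994·0.27572·0.72297) = 12.09096°
λ₂ = λ₁ + atan2(sin θ sin δ cos φ₁, cos δ − sin φ₁ sin φ₂) = -70.20139°

70.201°W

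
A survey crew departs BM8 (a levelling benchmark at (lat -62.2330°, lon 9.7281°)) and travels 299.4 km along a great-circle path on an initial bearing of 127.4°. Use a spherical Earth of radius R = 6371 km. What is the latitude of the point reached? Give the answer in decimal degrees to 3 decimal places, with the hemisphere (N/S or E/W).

δ = d/R = 299.4/6371 = 0.046994 rad
φ₂ = arcsin(sin φ₁ cos δ + cos φ₁ sin δ cos θ)
   = arcsin(-0.88485·0.99890 + 0.46588·0.04698·-0.60738) = -63.78792°
λ₂ = λ₁ + atan2(sin θ sin δ cos φ₁, cos δ − sin φ₁ sin φ₂) = 14.57484°

63.788°S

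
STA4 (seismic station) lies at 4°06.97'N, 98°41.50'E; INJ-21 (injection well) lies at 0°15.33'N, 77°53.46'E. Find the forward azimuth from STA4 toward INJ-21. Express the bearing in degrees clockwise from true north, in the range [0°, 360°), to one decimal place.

260.0°

STA4: φ = +4.11617°, λ = +98.69167°
INJ-21: φ = +0.25550°, λ = +77.89100°
Δλ = -20.8007°
y = sin Δλ · cos φ₂ = -0.355114
x = cos φ₁ sin φ₂ − sin φ₁ cos φ₂ cos Δλ = -0.062652
θ = atan2(y, x) = -100.0056° → 259.9944° (mod 360°)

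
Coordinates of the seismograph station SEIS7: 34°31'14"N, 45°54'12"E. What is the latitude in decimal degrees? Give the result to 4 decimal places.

34.5206°N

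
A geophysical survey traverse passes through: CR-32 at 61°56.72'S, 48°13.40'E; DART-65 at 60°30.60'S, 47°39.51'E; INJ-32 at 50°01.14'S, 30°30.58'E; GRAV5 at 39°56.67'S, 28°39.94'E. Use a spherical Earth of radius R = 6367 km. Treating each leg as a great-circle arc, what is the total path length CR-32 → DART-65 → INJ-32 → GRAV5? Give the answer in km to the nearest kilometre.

CR-32: φ = -61.94533°, λ = +48.22333°
DART-65: φ = -60.51000°, λ = +47.65850°
INJ-32: φ = -50.01900°, λ = +30.50967°
GRAV5: φ = -39.94450°, λ = +28.66567°
CR-32→DART-65: c = 0.025496 rad, d = 162.34 km
DART-65→INJ-32: c = 0.248748 rad, d = 1583.78 km
INJ-32→GRAV5: c = 0.177286 rad, d = 1128.78 km
Total = 162.34 + 1583.78 + 1128.78 = 2874.89 km

2875 km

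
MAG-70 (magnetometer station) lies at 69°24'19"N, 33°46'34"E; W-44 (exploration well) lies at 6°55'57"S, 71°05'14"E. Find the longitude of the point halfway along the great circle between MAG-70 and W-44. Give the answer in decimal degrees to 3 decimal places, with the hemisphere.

61.575°E

MAG-70: φ = +69.40528°, λ = +33.77611°
W-44: φ = -6.93250°, λ = +71.08722°
Bx = cos φ₂ cos Δλ = 0.789541,  By = cos φ₂ sin Δλ = 0.601711
φₘ = atan2(sin φ₁ + sin φ₂, √((cos φ₁ + Bx)² + By²)) = 32.29244°
λₘ = λ₁ + atan2(By, cos φ₁ + Bx) = 61.57508°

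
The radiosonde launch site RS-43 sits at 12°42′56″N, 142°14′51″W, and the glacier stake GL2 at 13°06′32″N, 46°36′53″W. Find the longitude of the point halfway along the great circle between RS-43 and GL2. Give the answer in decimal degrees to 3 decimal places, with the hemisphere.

RS-43: φ = +12.71556°, λ = -142.24750°
GL2: φ = +13.10889°, λ = -46.61472°
Bx = cos φ₂ cos Δλ = -0.095594,  By = cos φ₂ sin Δλ = 0.969238
φₘ = atan2(sin φ₁ + sin φ₂, √((cos φ₁ + Bx)² + By²)) = 18.85005°
λₘ = λ₁ + atan2(By, cos φ₁ + Bx) = -94.48086°

94.481°W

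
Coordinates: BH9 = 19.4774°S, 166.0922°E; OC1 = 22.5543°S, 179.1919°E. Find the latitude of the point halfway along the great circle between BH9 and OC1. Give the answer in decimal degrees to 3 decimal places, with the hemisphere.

21.142°S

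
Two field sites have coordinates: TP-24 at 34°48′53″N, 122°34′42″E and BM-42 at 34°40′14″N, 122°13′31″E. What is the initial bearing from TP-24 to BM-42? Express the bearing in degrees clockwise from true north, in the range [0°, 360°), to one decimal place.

TP-24: φ = +34.81472°, λ = +122.57833°
BM-42: φ = +34.67056°, λ = +122.22528°
Δλ = -0.3531°
y = sin Δλ · cos φ₂ = -0.005068
x = cos φ₁ sin φ₂ − sin φ₁ cos φ₂ cos Δλ = -0.002507
θ = atan2(y, x) = -116.3236° → 243.6764° (mod 360°)

243.7°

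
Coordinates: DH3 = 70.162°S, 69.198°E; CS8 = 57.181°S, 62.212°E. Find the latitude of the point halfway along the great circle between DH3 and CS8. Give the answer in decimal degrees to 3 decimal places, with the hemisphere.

63.712°S

Bx = cos φ₂ cos Δλ = 0.537963,  By = cos φ₂ sin Δλ = -0.065920
φₘ = atan2(sin φ₁ + sin φ₂, √((cos φ₁ + Bx)² + By²)) = -63.71159°
λₘ = λ₁ + atan2(By, cos φ₁ + Bx) = 64.90100°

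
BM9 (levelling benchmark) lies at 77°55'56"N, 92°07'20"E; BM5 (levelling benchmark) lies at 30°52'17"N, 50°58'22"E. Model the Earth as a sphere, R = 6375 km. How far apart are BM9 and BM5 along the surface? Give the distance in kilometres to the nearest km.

5612 km

BM9: φ = +77.93222°, λ = +92.12222°
BM5: φ = +30.87139°, λ = +50.97278°
Δφ = -47.0608°,  Δλ = -41.1494°
a = sin²(Δφ/2) + cos φ₁ cos φ₂ sin²(Δλ/2) = 0.181551
c = 2·arcsin(√a) = 0.880330 rad = 50.4392°
d = R·c = 6375 × 0.880330 = 5612.1 km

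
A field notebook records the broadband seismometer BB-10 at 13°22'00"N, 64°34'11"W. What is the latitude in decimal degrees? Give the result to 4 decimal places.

13.3667°N

13° + 22′/60 + 0″/3600 = 13 + 0.36667 + 0.00000 = 13.3667°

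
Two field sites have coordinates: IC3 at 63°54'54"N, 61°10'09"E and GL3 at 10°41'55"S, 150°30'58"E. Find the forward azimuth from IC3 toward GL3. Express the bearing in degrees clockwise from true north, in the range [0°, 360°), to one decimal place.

IC3: φ = +63.91500°, λ = +61.16917°
GL3: φ = -10.69861°, λ = +150.51611°
Δλ = 89.3469°
y = sin Δλ · cos φ₂ = 0.982553
x = cos φ₁ sin φ₂ − sin φ₁ cos φ₂ cos Δλ = -0.091687
θ = atan2(y, x) = 95.3311° → 95.3311° (mod 360°)

95.3°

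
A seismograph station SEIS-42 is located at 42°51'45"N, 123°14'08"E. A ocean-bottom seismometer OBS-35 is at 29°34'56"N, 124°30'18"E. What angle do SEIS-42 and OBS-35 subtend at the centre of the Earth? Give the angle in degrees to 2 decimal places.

SEIS-42: φ = +42.86250°, λ = +123.23556°
OBS-35: φ = +29.58222°, λ = +124.50500°
Δφ = -13.2803°,  Δλ = 1.2694°
a = sin²(Δφ/2) + cos φ₁ cos φ₂ sin²(Δλ/2) = 0.013449
c = 2·arcsin(√a) = 0.232465 rad = 13.3192°

13.32°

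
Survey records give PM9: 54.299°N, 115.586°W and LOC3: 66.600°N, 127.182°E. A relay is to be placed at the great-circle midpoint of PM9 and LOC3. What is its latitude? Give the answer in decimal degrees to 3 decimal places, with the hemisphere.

Bx = cos φ₂ cos Δλ = -0.181733,  By = cos φ₂ sin Δλ = -0.353128
φₘ = atan2(sin φ₁ + sin φ₂, √((cos φ₁ + Bx)² + By²)) = 72.81605°
λₘ = λ₁ + atan2(By, cos φ₁ + Bx) = -156.89554°

72.816°N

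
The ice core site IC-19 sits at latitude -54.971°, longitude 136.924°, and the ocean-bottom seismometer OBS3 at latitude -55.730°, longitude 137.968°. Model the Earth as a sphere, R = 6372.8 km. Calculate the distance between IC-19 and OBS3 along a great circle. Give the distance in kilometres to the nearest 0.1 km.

107.2 km

Δφ = -0.7590°,  Δλ = 1.0440°
a = sin²(Δφ/2) + cos φ₁ cos φ₂ sin²(Δλ/2) = 0.000071
c = 2·arcsin(√a) = 0.016817 rad = 0.9635°
d = R·c = 6372.8 × 0.016817 = 107.2 km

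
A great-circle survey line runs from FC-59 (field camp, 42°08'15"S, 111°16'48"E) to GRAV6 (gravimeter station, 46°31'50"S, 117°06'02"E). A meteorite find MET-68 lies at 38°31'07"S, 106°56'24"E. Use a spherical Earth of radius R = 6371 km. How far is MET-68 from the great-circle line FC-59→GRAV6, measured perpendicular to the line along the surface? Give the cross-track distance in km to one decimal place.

22.8 km

FC-59: φ = -42.13750°, λ = +111.28000°
GRAV6: φ = -46.53056°, λ = +117.10056°
MET-68: φ = -38.51861°, λ = +106.94000°
δ₁₃ = central angle FC-59→MET-68 = 0.085556 rad  (haversine)
θ₁₃ = bearing FC-59→MET-68 = 316.141°,  θ₁₂ = bearing FC-59→GRAV6 = 138.543°
dₓₜ = R·arcsin(sin δ₁₃ · sin(θ₁₃ − θ₁₂)) = 6371·arcsin(0.08545·sin(177.598°)) = 22.816 km
|dₓₜ| = 22.816 km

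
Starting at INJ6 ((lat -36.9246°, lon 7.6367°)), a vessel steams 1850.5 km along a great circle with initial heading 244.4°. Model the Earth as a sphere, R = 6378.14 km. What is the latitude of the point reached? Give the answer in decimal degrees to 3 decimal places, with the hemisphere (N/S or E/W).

δ = d/R = 1850.5/6378.14 = 0.290132 rad
φ₂ = arcsin(sin φ₁ cos δ + cos φ₁ sin δ cos θ)
   = arcsin(-0.60076·0.95821 + 0.79943·0.28608·-0.43209) = -42.41322°
λ₂ = λ₁ + atan2(sin θ sin δ cos φ₁, cos δ − sin φ₁ sin φ₂) = -12.81664°

42.413°S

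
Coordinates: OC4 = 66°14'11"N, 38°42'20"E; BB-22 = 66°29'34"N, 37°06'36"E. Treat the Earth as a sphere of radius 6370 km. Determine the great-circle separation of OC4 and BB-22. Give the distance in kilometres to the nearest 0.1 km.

OC4: φ = +66.23639°, λ = +38.70556°
BB-22: φ = +66.49278°, λ = +37.11000°
Δφ = 0.2564°,  Δλ = -1.5956°
a = sin²(Δφ/2) + cos φ₁ cos φ₂ sin²(Δλ/2) = 0.000036
c = 2·arcsin(√a) = 0.012028 rad = 0.6891°
d = R·c = 6370 × 0.012028 = 76.6 km

76.6 km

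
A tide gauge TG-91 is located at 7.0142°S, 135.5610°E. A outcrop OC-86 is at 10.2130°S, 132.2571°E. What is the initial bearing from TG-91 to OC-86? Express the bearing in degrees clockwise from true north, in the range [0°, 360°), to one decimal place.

225.4°

Δλ = -3.3039°
y = sin Δλ · cos φ₂ = -0.056719
x = cos φ₁ sin φ₂ − sin φ₁ cos φ₂ cos Δλ = -0.056000
θ = atan2(y, x) = -134.6348° → 225.3652° (mod 360°)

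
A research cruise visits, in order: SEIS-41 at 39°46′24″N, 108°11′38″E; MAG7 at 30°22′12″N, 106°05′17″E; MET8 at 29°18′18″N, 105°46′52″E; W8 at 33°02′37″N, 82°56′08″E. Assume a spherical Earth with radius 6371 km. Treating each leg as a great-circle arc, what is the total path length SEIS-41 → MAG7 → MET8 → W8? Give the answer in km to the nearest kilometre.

3393 km

SEIS-41: φ = +39.77333°, λ = +108.19389°
MAG7: φ = +30.37000°, λ = +106.08806°
MET8: φ = +29.30500°, λ = +105.78111°
W8: φ = +33.04361°, λ = +82.93556°
SEIS-41→MAG7: c = 0.166838 rad, d = 1062.92 km
MAG7→MET8: c = 0.019160 rad, d = 122.07 km
MET8→W8: c = 0.346610 rad, d = 2208.25 km
Total = 1062.92 + 122.07 + 2208.25 = 3393.24 km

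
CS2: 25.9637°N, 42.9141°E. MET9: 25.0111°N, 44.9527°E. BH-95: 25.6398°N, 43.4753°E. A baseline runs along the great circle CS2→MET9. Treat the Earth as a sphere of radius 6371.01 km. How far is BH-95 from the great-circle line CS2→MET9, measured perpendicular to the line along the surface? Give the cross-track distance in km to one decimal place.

6.5 km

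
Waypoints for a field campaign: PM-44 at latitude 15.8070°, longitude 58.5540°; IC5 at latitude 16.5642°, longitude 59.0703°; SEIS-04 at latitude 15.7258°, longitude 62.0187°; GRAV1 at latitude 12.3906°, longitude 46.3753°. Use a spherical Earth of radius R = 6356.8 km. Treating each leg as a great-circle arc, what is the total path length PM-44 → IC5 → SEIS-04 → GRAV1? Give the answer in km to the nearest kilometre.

PM-44→IC5: c = 0.015797 rad, d = 100.42 km
IC5→SEIS-04: c = 0.051549 rad, d = 327.69 km
SEIS-04→GRAV1: c = 0.271082 rad, d = 1723.21 km
Total = 100.42 + 327.69 + 1723.21 = 2151.32 km

2151 km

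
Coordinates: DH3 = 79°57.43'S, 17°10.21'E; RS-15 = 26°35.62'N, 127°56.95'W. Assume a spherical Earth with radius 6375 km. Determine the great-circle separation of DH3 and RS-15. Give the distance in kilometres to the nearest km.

13870 km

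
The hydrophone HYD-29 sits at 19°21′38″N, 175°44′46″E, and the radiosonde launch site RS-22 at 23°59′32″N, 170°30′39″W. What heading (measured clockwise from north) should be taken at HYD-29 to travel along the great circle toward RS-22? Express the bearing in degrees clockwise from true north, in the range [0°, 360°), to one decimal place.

HYD-29: φ = +19.36056°, λ = +175.74611°
RS-22: φ = +23.99222°, λ = -170.51083°
Δλ = 13.7431°
y = sin Δλ · cos φ₂ = 0.217042
x = cos φ₁ sin φ₂ − sin φ₁ cos φ₂ cos Δλ = 0.089421
θ = atan2(y, x) = 67.6085° → 67.6085° (mod 360°)

67.6°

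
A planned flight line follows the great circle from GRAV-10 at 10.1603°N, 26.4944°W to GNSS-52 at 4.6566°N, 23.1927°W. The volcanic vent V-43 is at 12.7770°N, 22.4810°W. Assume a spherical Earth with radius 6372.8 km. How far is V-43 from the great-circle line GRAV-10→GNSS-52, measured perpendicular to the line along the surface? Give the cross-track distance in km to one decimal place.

524.7 km

δ₁₃ = central angle GRAV-10→V-43 = 0.082446 rad  (haversine)
θ₁₃ = bearing GRAV-10→V-43 = 55.979°,  θ₁₂ = bearing GRAV-10→GNSS-52 = 149.022°
dₓₜ = R·arcsin(sin δ₁₃ · sin(θ₁₃ − θ₁₂)) = 6372.8·arcsin(0.08235·sin(-93.043°)) = -524.670 km
|dₓₜ| = 524.670 km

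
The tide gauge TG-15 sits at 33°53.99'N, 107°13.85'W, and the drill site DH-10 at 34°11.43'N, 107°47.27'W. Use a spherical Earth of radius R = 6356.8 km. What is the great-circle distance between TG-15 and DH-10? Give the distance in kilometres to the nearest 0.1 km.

60.5 km

TG-15: φ = +33.89983°, λ = -107.23083°
DH-10: φ = +34.19050°, λ = -107.78783°
Δφ = 0.2907°,  Δλ = -0.5570°
a = sin²(Δφ/2) + cos φ₁ cos φ₂ sin²(Δλ/2) = 0.000023
c = 2·arcsin(√a) = 0.009520 rad = 0.5454°
d = R·c = 6356.8 × 0.009520 = 60.5 km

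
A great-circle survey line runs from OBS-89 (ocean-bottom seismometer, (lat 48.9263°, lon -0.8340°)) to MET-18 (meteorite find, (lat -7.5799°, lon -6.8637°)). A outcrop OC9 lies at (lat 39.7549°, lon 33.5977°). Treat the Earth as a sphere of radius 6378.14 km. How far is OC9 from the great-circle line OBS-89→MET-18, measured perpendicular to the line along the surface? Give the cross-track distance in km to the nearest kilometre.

δ₁₃ = central angle OBS-89→OC9 = 0.453954 rad  (haversine)
θ₁₃ = bearing OBS-89→OC9 = 97.581°,  θ₁₂ = bearing OBS-89→MET-18 = 187.152°
dₓₜ = R·arcsin(sin δ₁₃ · sin(θ₁₃ − θ₁₂)) = 6378.14·arcsin(0.43852·sin(-89.572°)) = -2895.297 km
|dₓₜ| = 2895.297 km

2895 km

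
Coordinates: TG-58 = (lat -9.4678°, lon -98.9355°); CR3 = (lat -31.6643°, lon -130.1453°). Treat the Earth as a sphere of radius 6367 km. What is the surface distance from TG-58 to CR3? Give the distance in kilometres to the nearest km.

Δφ = -22.1965°,  Δλ = -31.2098°
a = sin²(Δφ/2) + cos φ₁ cos φ₂ sin²(Δλ/2) = 0.097804
c = 2·arcsin(√a) = 0.636146 rad = 36.4485°
d = R·c = 6367 × 0.636146 = 4050.3 km

4050 km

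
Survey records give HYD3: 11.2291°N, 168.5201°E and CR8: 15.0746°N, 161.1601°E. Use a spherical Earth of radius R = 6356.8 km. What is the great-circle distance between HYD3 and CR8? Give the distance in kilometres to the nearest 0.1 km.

Δφ = 3.8455°,  Δλ = -7.3600°
a = sin²(Δφ/2) + cos φ₁ cos φ₂ sin²(Δλ/2) = 0.005027
c = 2·arcsin(√a) = 0.141928 rad = 8.1318°
d = R·c = 6356.8 × 0.141928 = 902.2 km

902.2 km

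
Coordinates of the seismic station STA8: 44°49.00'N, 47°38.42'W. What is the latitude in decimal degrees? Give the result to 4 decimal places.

44° + 49.00′/60 = 44 + 0.81667 = 44.8167°

44.8167°N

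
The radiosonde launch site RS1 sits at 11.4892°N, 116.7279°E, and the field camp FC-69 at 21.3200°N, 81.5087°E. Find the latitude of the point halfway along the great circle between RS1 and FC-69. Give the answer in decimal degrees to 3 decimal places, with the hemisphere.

17.164°N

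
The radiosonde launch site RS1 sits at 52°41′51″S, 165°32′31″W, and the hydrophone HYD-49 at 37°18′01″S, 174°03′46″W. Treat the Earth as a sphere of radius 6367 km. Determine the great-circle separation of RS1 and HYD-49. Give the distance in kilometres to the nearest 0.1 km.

1834.3 km

RS1: φ = -52.69750°, λ = -165.54194°
HYD-49: φ = -37.30028°, λ = -174.06278°
Δφ = 15.3972°,  Δλ = -8.5208°
a = sin²(Δφ/2) + cos φ₁ cos φ₂ sin²(Δλ/2) = 0.020606
c = 2·arcsin(√a) = 0.288094 rad = 16.5066°
d = R·c = 6367 × 0.288094 = 1834.3 km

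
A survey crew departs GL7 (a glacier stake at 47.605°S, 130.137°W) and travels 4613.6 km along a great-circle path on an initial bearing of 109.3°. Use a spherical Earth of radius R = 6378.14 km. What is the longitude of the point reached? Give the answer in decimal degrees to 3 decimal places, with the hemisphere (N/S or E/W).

68.966°W

δ = d/R = 4613.6/6378.14 = 0.723346 rad
φ₂ = arcsin(sin φ₁ cos δ + cos φ₁ sin δ cos θ)
   = arcsin(-0.73851·0.74960 + 0.67424·0.66190·-0.33051) = -44.51431°
λ₂ = λ₁ + atan2(sin θ sin δ cos φ₁, cos δ − sin φ₁ sin φ₂) = -68.96607°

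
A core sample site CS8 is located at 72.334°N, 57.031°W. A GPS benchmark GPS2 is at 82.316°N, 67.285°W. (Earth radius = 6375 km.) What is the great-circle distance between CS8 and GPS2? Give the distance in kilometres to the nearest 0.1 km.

Δφ = 9.9820°,  Δλ = -10.2540°
a = sin²(Δφ/2) + cos φ₁ cos φ₂ sin²(Δλ/2) = 0.007893
c = 2·arcsin(√a) = 0.177919 rad = 10.1940°
d = R·c = 6375 × 0.177919 = 1134.2 km

1134.2 km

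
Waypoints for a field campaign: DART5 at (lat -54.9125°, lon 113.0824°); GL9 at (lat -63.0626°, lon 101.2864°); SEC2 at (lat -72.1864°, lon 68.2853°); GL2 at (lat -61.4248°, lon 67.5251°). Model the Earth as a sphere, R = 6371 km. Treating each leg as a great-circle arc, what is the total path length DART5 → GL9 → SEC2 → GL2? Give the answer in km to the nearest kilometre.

DART5→GL9: c = 0.176862 rad, d = 1126.78 km
GL9→SEC2: c = 0.265397 rad, d = 1690.85 km
SEC2→GL2: c = 0.187894 rad, d = 1197.07 km
Total = 1126.78 + 1690.85 + 1197.07 = 4014.71 km

4015 km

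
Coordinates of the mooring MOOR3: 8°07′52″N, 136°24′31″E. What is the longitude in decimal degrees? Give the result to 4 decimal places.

136.4086°E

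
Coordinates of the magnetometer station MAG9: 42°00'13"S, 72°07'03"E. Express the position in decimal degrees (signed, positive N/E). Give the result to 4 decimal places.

-42.0036°, +72.1175°

lat: 42.0036° S → -42.0036°
lon: 72.1175° E → +72.1175°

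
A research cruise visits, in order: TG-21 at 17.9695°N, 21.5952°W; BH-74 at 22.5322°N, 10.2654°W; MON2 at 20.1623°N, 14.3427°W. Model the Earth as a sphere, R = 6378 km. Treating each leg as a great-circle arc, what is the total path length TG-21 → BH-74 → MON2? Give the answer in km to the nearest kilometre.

TG-21→BH-74: c = 0.201792 rad, d = 1287.03 km
BH-74→MON2: c = 0.078120 rad, d = 498.25 km
Total = 1287.03 + 498.25 = 1785.28 km

1785 km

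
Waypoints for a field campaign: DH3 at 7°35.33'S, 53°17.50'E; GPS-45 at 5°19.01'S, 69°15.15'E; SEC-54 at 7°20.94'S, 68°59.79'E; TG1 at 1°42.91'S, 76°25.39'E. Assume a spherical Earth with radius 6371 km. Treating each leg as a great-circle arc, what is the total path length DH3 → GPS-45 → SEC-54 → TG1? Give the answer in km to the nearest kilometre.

3043 km

DH3: φ = -7.58883°, λ = +53.29167°
GPS-45: φ = -5.31683°, λ = +69.25250°
SEC-54: φ = -7.34900°, λ = +68.99650°
TG1: φ = -1.71517°, λ = +76.42317°
DH3→GPS-45: c = 0.279600 rad, d = 1781.33 km
GPS-45→SEC-54: c = 0.035745 rad, d = 227.73 km
SEC-54→TG1: c = 0.162330 rad, d = 1034.21 km
Total = 1781.33 + 227.73 + 1034.21 = 3043.27 km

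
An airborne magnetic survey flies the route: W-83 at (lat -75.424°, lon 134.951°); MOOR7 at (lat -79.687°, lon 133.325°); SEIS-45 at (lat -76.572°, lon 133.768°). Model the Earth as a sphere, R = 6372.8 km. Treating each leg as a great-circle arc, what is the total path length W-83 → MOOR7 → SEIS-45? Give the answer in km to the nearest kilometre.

W-83→MOOR7: c = 0.074647 rad, d = 475.71 km
MOOR7→SEIS-45: c = 0.054390 rad, d = 346.62 km
Total = 475.71 + 346.62 = 822.33 km

822 km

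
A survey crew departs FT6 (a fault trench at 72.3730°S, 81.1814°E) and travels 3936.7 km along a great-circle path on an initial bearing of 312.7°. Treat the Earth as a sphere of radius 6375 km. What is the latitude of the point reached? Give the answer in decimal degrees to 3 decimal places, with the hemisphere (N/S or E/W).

δ = d/R = 3936.7/6375 = 0.617522 rad
φ₂ = arcsin(sin φ₁ cos δ + cos φ₁ sin δ cos θ)
   = arcsin(-0.95305·0.81532 + 0.30282·0.57902·0.67816) = -41.15732°
λ₂ = λ₁ + atan2(sin θ sin δ cos φ₁, cos δ − sin φ₁ sin φ₂) = 46.76657°

41.157°S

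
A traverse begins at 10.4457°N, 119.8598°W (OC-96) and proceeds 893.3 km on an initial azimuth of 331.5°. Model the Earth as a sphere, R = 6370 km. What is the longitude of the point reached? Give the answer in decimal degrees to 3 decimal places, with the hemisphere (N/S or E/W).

δ = d/R = 893.3/6370 = 0.140235 rad
φ₂ = arcsin(sin φ₁ cos δ + cos φ₁ sin δ cos θ)
   = arcsin(0.18130·0.99018 + 0.98343·0.13978·0.87882) = 17.47717°
λ₂ = λ₁ + atan2(sin θ sin δ cos φ₁, cos δ − sin φ₁ sin φ₂) = -123.86939°

123.869°W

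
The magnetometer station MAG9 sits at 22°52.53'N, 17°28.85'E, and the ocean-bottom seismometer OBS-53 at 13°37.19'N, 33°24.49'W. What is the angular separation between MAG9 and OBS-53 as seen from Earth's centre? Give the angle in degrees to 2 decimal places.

48.97°

MAG9: φ = +22.87550°, λ = +17.48083°
OBS-53: φ = +13.61983°, λ = -33.40817°
Δφ = -9.2557°,  Δλ = -50.8890°
a = sin²(Δφ/2) + cos φ₁ cos φ₂ sin²(Δλ/2) = 0.171797
c = 2·arcsin(√a) = 0.854753 rad = 48.9737°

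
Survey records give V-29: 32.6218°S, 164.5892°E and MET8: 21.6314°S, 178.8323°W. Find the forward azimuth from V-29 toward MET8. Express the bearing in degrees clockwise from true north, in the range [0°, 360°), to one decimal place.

Δλ = 16.5785°
y = sin Δλ · cos φ₂ = 0.265234
x = cos φ₁ sin φ₂ − sin φ₁ cos φ₂ cos Δλ = 0.169813
θ = atan2(y, x) = 57.3712° → 57.3712° (mod 360°)

57.4°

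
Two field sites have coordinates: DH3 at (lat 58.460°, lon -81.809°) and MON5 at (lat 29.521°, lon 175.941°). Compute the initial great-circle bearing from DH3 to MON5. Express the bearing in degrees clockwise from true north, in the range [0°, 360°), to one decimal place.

Δλ = -102.2500°
y = sin Δλ · cos φ₂ = -0.850362
x = cos φ₁ sin φ₂ − sin φ₁ cos φ₂ cos Δλ = 0.415108
θ = atan2(y, x) = -63.9805° → 296.0195° (mod 360°)

296.0°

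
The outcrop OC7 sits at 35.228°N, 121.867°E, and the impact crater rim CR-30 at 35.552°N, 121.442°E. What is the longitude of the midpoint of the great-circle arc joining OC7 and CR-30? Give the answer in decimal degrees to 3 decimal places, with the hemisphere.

Bx = cos φ₂ cos Δλ = 0.813566,  By = cos φ₂ sin Δλ = -0.006035
φₘ = atan2(sin φ₁ + sin φ₂, √((cos φ₁ + Bx)² + By²)) = 35.39019°
λₘ = λ₁ + atan2(By, cos φ₁ + Bx) = 121.65493°

121.655°E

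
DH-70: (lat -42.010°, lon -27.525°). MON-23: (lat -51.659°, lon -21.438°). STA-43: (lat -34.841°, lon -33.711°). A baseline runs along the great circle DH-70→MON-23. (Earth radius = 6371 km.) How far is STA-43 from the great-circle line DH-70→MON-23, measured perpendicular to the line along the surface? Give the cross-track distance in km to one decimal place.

245.9 km

δ₁₃ = central angle DH-70→STA-43 = 0.150931 rad  (haversine)
θ₁₃ = bearing DH-70→STA-43 = 323.971°,  θ₁₂ = bearing DH-70→MON-23 = 158.841°
dₓₜ = R·arcsin(sin δ₁₃ · sin(θ₁₃ − θ₁₂)) = 6371·arcsin(0.15036·sin(165.130°)) = 245.894 km
|dₓₜ| = 245.894 km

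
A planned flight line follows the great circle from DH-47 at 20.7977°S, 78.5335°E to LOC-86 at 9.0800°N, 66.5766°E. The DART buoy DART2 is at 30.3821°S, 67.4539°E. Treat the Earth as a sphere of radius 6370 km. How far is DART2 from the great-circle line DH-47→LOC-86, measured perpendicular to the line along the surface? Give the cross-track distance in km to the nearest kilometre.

δ₁₃ = central angle DH-47→DART2 = 0.241376 rad  (haversine)
θ₁₃ = bearing DH-47→DART2 = 223.911°,  θ₁₂ = bearing DH-47→LOC-86 = 337.362°
dₓₜ = R·arcsin(sin δ₁₃ · sin(θ₁₃ − θ₁₂)) = 6370·arcsin(0.23904·sin(-113.451°)) = -1408.353 km
|dₓₜ| = 1408.353 km

1408 km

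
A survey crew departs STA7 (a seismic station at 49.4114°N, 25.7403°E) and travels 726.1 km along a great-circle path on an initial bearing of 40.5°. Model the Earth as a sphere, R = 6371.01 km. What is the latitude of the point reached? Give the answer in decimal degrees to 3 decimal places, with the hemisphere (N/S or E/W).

δ = d/R = 726.1/6371.01 = 0.113969 rad
φ₂ = arcsin(sin φ₁ cos δ + cos φ₁ sin δ cos θ)
   = arcsin(0.75940·0.99351 + 0.65062·0.11372·0.76041) = 54.16801°
λ₂ = λ₁ + atan2(sin θ sin δ cos φ₁, cos δ − sin φ₁ sin φ₂) = 32.98822°

54.168°N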